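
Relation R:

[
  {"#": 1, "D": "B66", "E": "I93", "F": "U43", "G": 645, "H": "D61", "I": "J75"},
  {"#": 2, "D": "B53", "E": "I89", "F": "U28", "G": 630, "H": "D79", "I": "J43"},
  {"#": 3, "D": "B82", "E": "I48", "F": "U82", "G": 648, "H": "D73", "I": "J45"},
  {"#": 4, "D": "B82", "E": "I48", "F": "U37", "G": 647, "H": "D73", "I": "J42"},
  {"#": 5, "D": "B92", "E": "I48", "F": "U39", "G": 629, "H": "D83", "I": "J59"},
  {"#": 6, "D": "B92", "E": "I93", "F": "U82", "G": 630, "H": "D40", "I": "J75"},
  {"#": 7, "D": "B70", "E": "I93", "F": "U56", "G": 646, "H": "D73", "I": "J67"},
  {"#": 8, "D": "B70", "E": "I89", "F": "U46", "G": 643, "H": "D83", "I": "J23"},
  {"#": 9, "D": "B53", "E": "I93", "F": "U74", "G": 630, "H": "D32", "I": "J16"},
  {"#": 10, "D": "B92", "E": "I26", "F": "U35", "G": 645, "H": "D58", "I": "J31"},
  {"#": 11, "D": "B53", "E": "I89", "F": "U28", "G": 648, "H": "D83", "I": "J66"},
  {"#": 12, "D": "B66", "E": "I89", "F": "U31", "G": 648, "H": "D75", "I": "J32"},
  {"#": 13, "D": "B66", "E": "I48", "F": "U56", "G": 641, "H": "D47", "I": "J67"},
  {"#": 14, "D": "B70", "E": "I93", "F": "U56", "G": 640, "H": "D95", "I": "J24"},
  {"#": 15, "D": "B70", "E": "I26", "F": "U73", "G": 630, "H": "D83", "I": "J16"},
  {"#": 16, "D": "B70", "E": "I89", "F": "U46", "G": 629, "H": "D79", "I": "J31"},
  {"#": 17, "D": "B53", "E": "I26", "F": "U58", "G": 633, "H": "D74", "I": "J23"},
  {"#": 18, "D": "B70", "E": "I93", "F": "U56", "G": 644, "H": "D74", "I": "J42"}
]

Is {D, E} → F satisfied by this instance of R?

(D=B66, E=I93): row 1 → F = U43 ✓
(D=B53, E=I89): rows 2, 11 → F = U28, U28 ✓
(D=B82, E=I48): rows 3, 4 → F takes values {U82, U37} — violation
(D=B92, E=I48): row 5 → F = U39 ✓
(D=B92, E=I93): row 6 → F = U82 ✓
(D=B70, E=I93): rows 7, 14, 18 → F = U56, U56, U56 ✓
(D=B70, E=I89): rows 8, 16 → F = U46, U46 ✓
(D=B53, E=I93): row 9 → F = U74 ✓
(D=B92, E=I26): row 10 → F = U35 ✓
(D=B66, E=I89): row 12 → F = U31 ✓
(D=B66, E=I48): row 13 → F = U56 ✓
(D=B70, E=I26): row 15 → F = U73 ✓
(D=B53, E=I26): row 17 → F = U58 ✓
Two rows agree on {D, E} but differ on F, so {D, E} → F does not hold.

No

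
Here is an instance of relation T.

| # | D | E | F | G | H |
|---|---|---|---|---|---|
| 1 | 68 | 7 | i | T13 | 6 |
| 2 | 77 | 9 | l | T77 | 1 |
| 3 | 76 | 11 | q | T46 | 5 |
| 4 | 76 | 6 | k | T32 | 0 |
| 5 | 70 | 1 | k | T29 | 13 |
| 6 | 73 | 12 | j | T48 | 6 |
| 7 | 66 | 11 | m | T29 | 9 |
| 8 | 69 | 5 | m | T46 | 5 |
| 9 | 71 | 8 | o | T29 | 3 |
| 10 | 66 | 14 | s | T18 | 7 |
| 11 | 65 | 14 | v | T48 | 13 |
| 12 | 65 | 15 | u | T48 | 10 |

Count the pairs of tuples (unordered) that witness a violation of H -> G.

H=6: violating pairs (1,6) — 1 pair.
H=5: all 2 rows agree on G — 0 pairs.
H=13: violating pairs (5,11) — 1 pair.

2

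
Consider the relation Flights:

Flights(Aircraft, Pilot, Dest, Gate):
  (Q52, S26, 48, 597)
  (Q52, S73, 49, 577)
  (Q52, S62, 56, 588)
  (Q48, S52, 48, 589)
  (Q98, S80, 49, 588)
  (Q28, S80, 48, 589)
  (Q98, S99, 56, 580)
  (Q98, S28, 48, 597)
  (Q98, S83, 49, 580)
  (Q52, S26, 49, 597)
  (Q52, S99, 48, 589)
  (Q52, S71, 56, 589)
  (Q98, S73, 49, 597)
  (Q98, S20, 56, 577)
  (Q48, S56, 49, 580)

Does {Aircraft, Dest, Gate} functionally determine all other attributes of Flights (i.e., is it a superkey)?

All 15 rows have distinct {Aircraft, Dest, Gate} values, so {Aircraft, Dest, Gate} → (all attributes) holds and {Aircraft, Dest, Gate} is a superkey.

Yes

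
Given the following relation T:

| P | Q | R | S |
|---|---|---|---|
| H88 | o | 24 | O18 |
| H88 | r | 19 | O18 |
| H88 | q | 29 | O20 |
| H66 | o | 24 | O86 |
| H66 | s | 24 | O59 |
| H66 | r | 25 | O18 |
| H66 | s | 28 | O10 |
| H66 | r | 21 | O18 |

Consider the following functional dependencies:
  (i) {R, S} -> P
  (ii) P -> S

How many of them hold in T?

1

(i) {R, S} -> P: every LHS value maps to a single RHS value — holds.
(ii) P -> S: P=H88: 3 rows → S takes values {O18, O20} — violation; P=H66: 5 rows → S takes values {O86, O59, O18, O10} — violation — fails.
1 of the 2 dependencies holds.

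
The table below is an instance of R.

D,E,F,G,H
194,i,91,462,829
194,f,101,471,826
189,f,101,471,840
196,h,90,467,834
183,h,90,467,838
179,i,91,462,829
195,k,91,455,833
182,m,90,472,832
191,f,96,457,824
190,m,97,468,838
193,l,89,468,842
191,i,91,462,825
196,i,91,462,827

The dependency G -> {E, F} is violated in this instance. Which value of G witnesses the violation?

468

G=462: 4 rows → {E,F} = (i, 91), (i, 91), (i, 91), (i, 91) ✓
G=471: 2 rows → {E,F} = (f, 101), (f, 101) ✓
G=467: 2 rows → {E,F} = (h, 90), (h, 90) ✓
G=455: 1 row → {E,F} = (k, 91) ✓
G=472: 1 row → {E,F} = (m, 90) ✓
G=457: 1 row → {E,F} = (f, 96) ✓
G=468: 2 rows → {E,F} takes values {(m, 97), (l, 89)} — violation
The only G value with inconsistent RHS is G=468.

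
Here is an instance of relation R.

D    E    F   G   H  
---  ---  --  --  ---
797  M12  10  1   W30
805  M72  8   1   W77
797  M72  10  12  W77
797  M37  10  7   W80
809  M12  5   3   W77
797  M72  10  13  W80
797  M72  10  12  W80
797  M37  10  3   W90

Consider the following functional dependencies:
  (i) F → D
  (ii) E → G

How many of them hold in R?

(i) F → D: every LHS value maps to a single RHS value — holds.
(ii) E → G: E=M12: 2 rows → G takes values {1, 3} — violation; E=M72: 4 rows → G takes values {1, 12, 13} — violation; E=M37: 2 rows → G takes values {7, 3} — violation — fails.
1 of the 2 dependencies holds.

1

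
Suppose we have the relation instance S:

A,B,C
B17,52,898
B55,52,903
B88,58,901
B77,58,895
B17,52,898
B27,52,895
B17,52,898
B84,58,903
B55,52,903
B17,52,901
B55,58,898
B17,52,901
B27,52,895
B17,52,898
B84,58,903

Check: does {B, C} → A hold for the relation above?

Yes

(B=52, C=898): 4 rows → A = B17, B17, B17, B17 ✓
(B=52, C=903): 2 rows → A = B55, B55 ✓
(B=58, C=901): 1 row → A = B88 ✓
(B=58, C=895): 1 row → A = B77 ✓
(B=52, C=895): 2 rows → A = B27, B27 ✓
(B=58, C=903): 2 rows → A = B84, B84 ✓
(B=52, C=901): 2 rows → A = B17, B17 ✓
(B=58, C=898): 1 row → A = B55 ✓
Every {B, C} value is associated with a single A value, so {B, C} → A holds.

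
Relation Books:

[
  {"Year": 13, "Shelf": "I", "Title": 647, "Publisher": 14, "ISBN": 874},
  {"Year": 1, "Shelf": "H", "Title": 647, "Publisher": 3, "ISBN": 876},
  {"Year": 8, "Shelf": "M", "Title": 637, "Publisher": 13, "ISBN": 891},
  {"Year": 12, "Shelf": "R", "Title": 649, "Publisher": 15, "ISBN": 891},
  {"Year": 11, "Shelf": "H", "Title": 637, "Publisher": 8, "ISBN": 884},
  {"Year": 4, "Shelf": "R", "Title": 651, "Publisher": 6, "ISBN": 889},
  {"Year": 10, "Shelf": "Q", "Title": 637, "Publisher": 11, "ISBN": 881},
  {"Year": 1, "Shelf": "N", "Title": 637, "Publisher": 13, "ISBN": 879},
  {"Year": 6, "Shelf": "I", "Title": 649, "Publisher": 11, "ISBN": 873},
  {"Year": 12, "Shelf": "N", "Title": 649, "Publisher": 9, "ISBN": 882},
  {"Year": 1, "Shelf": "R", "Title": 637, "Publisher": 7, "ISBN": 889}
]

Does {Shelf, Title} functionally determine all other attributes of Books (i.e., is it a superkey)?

Yes

All 11 rows have distinct {Shelf, Title} values, so {Shelf, Title} → (all attributes) holds and {Shelf, Title} is a superkey.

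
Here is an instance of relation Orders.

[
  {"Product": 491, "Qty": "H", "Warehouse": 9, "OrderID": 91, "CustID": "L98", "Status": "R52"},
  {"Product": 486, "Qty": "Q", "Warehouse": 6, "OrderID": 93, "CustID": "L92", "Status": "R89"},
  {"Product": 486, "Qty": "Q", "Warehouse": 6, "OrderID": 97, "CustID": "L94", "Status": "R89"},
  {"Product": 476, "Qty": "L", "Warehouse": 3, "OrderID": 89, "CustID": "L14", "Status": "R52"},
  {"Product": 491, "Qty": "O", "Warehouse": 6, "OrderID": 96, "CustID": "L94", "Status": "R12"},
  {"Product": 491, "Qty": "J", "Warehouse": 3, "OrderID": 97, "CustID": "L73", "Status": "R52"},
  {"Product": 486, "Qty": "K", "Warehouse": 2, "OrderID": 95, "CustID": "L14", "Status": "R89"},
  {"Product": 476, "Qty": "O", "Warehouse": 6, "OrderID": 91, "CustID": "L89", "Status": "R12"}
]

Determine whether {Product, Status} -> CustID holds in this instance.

No

(Product=491, Status=R52): 2 rows → CustID takes values {L98, L73} — violation
(Product=486, Status=R89): 3 rows → CustID takes values {L92, L94, L14} — violation
(Product=476, Status=R52): 1 row → CustID = L14 ✓
(Product=491, Status=R12): 1 row → CustID = L94 ✓
(Product=476, Status=R12): 1 row → CustID = L89 ✓
Two rows agree on {Product, Status} but differ on CustID, so {Product, Status} -> CustID does not hold.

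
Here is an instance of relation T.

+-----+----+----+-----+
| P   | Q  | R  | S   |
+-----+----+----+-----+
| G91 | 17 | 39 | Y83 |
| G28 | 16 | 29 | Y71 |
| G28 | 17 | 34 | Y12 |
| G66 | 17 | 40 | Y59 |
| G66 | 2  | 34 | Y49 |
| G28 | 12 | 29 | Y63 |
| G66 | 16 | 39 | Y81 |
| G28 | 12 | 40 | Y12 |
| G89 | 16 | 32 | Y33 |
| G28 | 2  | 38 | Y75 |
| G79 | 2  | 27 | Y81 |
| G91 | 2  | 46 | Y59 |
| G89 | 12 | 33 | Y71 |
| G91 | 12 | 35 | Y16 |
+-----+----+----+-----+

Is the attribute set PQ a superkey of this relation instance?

Two distinct rows share (P=G28, Q=12), so PQ does not determine every attribute — not a superkey.

No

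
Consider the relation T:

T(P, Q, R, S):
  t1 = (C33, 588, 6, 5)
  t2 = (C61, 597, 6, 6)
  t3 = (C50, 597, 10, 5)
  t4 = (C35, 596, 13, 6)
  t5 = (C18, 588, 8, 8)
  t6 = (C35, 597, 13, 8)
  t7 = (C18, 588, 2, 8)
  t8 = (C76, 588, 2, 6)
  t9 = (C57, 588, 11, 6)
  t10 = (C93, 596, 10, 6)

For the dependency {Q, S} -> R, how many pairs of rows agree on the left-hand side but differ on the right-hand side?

(Q=596, S=6): violating pairs (4,10) — 1 pair.
(Q=588, S=8): violating pairs (5,7) — 1 pair.
(Q=588, S=6): violating pairs (8,9) — 1 pair.

3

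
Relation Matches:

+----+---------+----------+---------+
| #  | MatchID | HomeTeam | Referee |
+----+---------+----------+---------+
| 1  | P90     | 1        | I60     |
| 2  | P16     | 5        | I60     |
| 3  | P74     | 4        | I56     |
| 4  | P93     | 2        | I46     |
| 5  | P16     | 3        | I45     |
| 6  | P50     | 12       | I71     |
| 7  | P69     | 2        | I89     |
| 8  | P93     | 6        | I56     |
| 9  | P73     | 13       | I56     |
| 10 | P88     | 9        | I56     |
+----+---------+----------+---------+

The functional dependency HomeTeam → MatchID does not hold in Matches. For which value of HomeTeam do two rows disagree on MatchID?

HomeTeam=1: row 1 → MatchID = P90 ✓
HomeTeam=5: row 2 → MatchID = P16 ✓
HomeTeam=4: row 3 → MatchID = P74 ✓
HomeTeam=2: rows 4, 7 → MatchID takes values {P93, P69} — violation
HomeTeam=3: row 5 → MatchID = P16 ✓
HomeTeam=12: row 6 → MatchID = P50 ✓
HomeTeam=6: row 8 → MatchID = P93 ✓
HomeTeam=13: row 9 → MatchID = P73 ✓
HomeTeam=9: row 10 → MatchID = P88 ✓
The only HomeTeam value with inconsistent MatchID is HomeTeam=2.

2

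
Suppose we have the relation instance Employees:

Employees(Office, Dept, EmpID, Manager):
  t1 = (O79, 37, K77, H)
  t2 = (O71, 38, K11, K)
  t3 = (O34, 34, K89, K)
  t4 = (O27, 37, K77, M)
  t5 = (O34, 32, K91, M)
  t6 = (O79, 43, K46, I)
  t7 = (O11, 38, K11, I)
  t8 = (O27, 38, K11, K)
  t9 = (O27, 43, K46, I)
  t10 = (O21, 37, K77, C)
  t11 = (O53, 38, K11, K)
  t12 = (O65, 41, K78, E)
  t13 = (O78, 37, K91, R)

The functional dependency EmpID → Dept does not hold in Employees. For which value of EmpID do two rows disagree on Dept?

EmpID=K77: rows 1, 4, 10 → Dept = 37, 37, 37 ✓
EmpID=K11: rows 2, 7, 8, 11 → Dept = 38, 38, 38, 38 ✓
EmpID=K89: row 3 → Dept = 34 ✓
EmpID=K91: rows 5, 13 → Dept takes values {32, 37} — violation
EmpID=K46: rows 6, 9 → Dept = 43, 43 ✓
EmpID=K78: row 12 → Dept = 41 ✓
The only EmpID value with inconsistent Dept is EmpID=K91.

K91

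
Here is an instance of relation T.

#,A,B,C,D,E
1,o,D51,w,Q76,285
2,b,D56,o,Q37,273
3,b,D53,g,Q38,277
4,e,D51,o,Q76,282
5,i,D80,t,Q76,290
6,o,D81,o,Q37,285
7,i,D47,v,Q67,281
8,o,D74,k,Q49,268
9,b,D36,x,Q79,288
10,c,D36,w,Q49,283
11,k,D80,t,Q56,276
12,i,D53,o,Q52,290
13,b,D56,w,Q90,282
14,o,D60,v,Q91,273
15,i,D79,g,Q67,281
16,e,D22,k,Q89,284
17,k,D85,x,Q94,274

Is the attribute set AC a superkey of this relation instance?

Yes

All 17 rows have distinct AC values, so AC → (all attributes) holds and AC is a superkey.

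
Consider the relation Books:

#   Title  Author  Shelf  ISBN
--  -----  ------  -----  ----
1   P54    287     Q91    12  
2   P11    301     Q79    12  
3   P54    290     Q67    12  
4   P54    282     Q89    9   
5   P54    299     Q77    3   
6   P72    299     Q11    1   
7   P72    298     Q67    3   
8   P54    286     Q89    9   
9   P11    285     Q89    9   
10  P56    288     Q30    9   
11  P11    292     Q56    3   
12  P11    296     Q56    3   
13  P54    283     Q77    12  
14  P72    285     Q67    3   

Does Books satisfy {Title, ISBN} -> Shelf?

No

(Title=P54, ISBN=12): rows 1, 3, 13 → Shelf takes values {Q91, Q67, Q77} — violation
(Title=P11, ISBN=12): row 2 → Shelf = Q79 ✓
(Title=P54, ISBN=9): rows 4, 8 → Shelf = Q89, Q89 ✓
(Title=P54, ISBN=3): row 5 → Shelf = Q77 ✓
(Title=P72, ISBN=1): row 6 → Shelf = Q11 ✓
(Title=P72, ISBN=3): rows 7, 14 → Shelf = Q67, Q67 ✓
(Title=P11, ISBN=9): row 9 → Shelf = Q89 ✓
(Title=P56, ISBN=9): row 10 → Shelf = Q30 ✓
(Title=P11, ISBN=3): rows 11, 12 → Shelf = Q56, Q56 ✓
Two rows agree on {Title, ISBN} but differ on Shelf, so {Title, ISBN} -> Shelf does not hold.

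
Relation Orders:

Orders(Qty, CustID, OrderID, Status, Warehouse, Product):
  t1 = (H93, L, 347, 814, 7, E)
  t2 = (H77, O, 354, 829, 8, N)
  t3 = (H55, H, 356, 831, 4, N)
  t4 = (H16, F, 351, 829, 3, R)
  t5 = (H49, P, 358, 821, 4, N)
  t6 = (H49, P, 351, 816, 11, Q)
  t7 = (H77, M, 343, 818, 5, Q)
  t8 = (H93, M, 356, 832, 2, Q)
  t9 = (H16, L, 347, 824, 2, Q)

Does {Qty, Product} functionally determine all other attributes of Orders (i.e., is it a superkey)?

Yes

All 9 rows have distinct {Qty, Product} values, so {Qty, Product} → (all attributes) holds and {Qty, Product} is a superkey.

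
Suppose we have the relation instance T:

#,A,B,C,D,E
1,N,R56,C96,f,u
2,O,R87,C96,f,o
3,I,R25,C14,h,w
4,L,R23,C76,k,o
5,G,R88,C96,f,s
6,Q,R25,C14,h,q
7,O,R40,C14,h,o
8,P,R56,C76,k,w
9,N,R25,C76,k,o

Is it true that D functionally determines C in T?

D=f: rows 1, 2, 5 → C = C96, C96, C96 ✓
D=h: rows 3, 6, 7 → C = C14, C14, C14 ✓
D=k: rows 4, 8, 9 → C = C76, C76, C76 ✓
Every D value is associated with a single C value, so D -> C holds.

Yes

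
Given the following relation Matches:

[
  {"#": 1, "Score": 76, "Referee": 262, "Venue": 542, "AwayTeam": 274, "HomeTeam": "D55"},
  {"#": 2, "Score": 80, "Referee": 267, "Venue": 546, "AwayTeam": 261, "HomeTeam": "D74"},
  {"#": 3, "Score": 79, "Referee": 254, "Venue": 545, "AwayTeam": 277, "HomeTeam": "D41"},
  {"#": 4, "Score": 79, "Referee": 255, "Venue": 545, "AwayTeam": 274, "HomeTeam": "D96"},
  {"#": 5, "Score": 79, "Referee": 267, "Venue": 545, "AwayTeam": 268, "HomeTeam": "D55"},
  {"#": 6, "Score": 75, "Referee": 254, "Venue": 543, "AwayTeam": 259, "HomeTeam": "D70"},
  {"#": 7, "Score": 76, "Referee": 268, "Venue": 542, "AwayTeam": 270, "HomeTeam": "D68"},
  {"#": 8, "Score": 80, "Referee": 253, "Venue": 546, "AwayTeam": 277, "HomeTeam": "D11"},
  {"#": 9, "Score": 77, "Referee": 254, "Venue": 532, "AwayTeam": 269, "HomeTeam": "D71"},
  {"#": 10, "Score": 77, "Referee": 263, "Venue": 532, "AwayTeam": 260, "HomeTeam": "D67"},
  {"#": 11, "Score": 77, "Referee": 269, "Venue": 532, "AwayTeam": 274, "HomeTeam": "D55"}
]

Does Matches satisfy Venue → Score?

Venue=542: rows 1, 7 → Score = 76, 76 ✓
Venue=546: rows 2, 8 → Score = 80, 80 ✓
Venue=545: rows 3, 4, 5 → Score = 79, 79, 79 ✓
Venue=543: row 6 → Score = 75 ✓
Venue=532: rows 9, 10, 11 → Score = 77, 77, 77 ✓
Every Venue value is associated with a single Score value, so Venue → Score holds.

Yes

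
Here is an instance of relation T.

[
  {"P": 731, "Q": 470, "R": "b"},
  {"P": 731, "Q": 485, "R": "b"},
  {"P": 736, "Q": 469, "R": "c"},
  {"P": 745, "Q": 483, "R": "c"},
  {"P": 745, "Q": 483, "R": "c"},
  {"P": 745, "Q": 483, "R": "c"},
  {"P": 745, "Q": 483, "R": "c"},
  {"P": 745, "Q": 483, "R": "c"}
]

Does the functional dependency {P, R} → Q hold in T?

No

(P=731, R=b): 2 rows → Q takes values {470, 485} — violation
(P=736, R=c): 1 row → Q = 469 ✓
(P=745, R=c): 5 rows → Q = 483, 483, 483, 483, 483 ✓
Two rows agree on {P, R} but differ on Q, so {P, R} → Q does not hold.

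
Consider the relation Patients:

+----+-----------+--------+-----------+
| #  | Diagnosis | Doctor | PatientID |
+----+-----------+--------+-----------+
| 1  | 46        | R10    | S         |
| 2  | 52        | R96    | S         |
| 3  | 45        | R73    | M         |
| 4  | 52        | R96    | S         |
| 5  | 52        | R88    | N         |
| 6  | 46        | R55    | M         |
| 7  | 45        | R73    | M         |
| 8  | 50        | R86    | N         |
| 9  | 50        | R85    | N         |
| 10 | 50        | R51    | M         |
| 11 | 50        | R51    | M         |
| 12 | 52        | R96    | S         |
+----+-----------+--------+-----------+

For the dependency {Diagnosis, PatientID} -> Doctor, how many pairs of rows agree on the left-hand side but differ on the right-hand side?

(Diagnosis=52, PatientID=S): all 3 rows agree on Doctor — 0 pairs.
(Diagnosis=45, PatientID=M): all 2 rows agree on Doctor — 0 pairs.
(Diagnosis=50, PatientID=N): violating pairs (8,9) — 1 pair.
(Diagnosis=50, PatientID=M): all 2 rows agree on Doctor — 0 pairs.

1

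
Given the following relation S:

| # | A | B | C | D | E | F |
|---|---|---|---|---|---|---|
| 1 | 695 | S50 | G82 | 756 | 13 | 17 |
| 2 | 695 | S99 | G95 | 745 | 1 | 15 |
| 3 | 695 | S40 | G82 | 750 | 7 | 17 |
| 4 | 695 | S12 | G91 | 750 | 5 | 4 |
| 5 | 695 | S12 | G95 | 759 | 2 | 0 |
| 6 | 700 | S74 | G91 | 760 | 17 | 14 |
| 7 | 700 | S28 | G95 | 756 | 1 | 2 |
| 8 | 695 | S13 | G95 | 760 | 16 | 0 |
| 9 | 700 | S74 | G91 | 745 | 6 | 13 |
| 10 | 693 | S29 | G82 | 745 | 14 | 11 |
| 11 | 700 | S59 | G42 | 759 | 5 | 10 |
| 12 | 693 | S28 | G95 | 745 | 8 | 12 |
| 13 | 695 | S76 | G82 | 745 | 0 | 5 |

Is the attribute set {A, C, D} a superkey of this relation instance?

Yes

All 13 rows have distinct {A, C, D} values, so {A, C, D} → (all attributes) holds and {A, C, D} is a superkey.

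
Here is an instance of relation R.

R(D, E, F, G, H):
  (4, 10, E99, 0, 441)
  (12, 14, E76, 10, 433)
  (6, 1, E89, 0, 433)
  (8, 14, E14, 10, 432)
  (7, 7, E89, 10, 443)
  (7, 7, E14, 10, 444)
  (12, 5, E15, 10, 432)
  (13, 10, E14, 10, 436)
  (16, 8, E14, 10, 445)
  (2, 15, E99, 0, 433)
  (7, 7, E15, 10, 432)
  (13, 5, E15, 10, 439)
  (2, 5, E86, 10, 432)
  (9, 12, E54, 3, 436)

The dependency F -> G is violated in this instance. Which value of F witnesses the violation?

E89

F=E99: 2 rows → G = 0, 0 ✓
F=E76: 1 row → G = 10 ✓
F=E89: 2 rows → G takes values {0, 10} — violation
F=E14: 4 rows → G = 10, 10, 10, 10 ✓
F=E15: 3 rows → G = 10, 10, 10 ✓
F=E86: 1 row → G = 10 ✓
F=E54: 1 row → G = 3 ✓
The only F value with inconsistent G is F=E89.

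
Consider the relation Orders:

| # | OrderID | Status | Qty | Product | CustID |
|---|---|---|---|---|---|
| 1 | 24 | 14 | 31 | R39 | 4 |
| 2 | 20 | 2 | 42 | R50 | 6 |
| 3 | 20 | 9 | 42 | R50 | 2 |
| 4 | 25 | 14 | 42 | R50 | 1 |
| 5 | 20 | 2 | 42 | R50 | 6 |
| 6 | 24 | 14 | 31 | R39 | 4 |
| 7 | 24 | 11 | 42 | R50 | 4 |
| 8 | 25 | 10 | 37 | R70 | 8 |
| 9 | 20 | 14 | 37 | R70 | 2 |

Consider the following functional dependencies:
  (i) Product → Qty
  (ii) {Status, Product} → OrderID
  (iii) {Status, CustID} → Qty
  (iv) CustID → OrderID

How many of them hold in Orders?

4

(i) Product → Qty: every LHS value maps to a single RHS value — holds.
(ii) {Status, Product} → OrderID: every LHS value maps to a single RHS value — holds.
(iii) {Status, CustID} → Qty: every LHS value maps to a single RHS value — holds.
(iv) CustID → OrderID: every LHS value maps to a single RHS value — holds.
4 of the 4 dependencies hold.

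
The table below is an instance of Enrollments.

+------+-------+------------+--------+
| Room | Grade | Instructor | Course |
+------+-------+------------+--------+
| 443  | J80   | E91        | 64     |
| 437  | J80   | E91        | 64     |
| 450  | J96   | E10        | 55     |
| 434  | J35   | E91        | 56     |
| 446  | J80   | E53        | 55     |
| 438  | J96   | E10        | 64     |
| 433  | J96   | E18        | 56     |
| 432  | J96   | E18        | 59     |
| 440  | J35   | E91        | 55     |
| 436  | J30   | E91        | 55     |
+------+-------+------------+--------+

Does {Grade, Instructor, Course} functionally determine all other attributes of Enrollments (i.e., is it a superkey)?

Two distinct rows share (Grade=J80, Instructor=E91, Course=64), so {Grade, Instructor, Course} does not determine every attribute — not a superkey.

No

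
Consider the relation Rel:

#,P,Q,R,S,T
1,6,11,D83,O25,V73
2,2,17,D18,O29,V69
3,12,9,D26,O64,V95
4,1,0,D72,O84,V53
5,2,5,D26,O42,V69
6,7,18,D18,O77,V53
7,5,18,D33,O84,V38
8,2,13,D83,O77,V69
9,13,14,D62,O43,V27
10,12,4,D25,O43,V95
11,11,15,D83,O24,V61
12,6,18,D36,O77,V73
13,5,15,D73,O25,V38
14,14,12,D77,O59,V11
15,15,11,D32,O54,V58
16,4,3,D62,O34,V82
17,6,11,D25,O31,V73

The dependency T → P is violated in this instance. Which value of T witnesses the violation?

V53

T=V73: rows 1, 12, 17 → P = 6, 6, 6 ✓
T=V69: rows 2, 5, 8 → P = 2, 2, 2 ✓
T=V95: rows 3, 10 → P = 12, 12 ✓
T=V53: rows 4, 6 → P takes values {1, 7} — violation
T=V38: rows 7, 13 → P = 5, 5 ✓
T=V27: row 9 → P = 13 ✓
T=V61: row 11 → P = 11 ✓
T=V11: row 14 → P = 14 ✓
T=V58: row 15 → P = 15 ✓
T=V82: row 16 → P = 4 ✓
The only T value with inconsistent P is T=V53.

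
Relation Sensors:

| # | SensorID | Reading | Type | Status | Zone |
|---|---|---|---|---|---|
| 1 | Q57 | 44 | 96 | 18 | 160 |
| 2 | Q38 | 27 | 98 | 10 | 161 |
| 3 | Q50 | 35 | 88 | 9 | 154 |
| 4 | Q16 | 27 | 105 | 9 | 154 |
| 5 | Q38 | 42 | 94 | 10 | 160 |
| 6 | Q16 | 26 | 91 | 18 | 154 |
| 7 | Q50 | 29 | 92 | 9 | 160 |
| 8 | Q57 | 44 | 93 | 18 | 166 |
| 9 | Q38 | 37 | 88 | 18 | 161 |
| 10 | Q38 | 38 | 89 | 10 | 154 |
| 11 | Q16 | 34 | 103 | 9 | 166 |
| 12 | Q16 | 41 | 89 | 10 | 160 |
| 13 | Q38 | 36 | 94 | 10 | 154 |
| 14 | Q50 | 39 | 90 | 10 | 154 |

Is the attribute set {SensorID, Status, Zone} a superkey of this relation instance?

No

Rows 10 and 13 have the same {SensorID, Status, Zone} value (SensorID=Q38, Status=10, Zone=154) but are distinct tuples, so {SensorID, Status, Zone} does not determine every attribute — not a superkey.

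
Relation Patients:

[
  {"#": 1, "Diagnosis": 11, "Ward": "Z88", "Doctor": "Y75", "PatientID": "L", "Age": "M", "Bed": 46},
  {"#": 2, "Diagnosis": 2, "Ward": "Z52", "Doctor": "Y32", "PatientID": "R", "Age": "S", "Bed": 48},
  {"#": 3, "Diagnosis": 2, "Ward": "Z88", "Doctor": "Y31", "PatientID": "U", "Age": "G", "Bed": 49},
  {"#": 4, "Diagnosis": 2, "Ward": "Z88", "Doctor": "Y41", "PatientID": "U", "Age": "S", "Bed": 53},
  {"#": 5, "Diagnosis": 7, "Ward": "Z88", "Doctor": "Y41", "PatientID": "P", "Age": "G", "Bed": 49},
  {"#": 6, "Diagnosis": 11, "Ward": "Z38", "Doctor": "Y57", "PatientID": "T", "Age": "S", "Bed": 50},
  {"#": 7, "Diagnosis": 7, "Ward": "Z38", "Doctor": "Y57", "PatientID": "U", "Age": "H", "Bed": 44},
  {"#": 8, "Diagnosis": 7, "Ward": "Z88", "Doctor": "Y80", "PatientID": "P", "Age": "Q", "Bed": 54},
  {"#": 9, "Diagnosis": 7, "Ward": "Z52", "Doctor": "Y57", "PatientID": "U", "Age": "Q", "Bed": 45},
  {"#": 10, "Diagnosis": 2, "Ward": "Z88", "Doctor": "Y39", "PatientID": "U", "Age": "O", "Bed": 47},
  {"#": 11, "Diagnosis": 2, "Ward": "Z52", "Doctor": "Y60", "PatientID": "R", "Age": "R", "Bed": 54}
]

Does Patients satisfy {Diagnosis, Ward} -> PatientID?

(Diagnosis=11, Ward=Z88): row 1 → PatientID = L ✓
(Diagnosis=2, Ward=Z52): rows 2, 11 → PatientID = R, R ✓
(Diagnosis=2, Ward=Z88): rows 3, 4, 10 → PatientID = U, U, U ✓
(Diagnosis=7, Ward=Z88): rows 5, 8 → PatientID = P, P ✓
(Diagnosis=11, Ward=Z38): row 6 → PatientID = T ✓
(Diagnosis=7, Ward=Z38): row 7 → PatientID = U ✓
(Diagnosis=7, Ward=Z52): row 9 → PatientID = U ✓
Every {Diagnosis, Ward} value is associated with a single PatientID value, so {Diagnosis, Ward} -> PatientID holds.

Yes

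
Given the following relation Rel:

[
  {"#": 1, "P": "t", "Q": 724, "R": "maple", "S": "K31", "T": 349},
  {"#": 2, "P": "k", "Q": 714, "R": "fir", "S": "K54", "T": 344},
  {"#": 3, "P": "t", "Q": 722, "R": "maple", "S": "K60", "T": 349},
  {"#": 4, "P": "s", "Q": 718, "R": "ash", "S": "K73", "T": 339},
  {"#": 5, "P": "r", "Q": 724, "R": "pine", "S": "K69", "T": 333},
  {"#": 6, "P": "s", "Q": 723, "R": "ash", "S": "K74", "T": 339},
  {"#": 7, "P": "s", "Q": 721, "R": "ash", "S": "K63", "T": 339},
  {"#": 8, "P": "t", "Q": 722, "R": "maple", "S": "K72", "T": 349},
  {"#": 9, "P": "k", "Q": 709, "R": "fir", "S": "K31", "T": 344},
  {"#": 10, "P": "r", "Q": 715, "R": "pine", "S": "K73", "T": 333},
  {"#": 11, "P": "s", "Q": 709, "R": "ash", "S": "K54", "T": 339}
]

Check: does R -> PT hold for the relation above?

Yes

R=maple: rows 1, 3, 8 → {P,T} = (t, 349), (t, 349), (t, 349) ✓
R=fir: rows 2, 9 → {P,T} = (k, 344), (k, 344) ✓
R=ash: rows 4, 6, 7, 11 → {P,T} = (s, 339), (s, 339), (s, 339), (s, 339) ✓
R=pine: rows 5, 10 → {P,T} = (r, 333), (r, 333) ✓
Every R value is associated with a single PT value, so R -> PT holds.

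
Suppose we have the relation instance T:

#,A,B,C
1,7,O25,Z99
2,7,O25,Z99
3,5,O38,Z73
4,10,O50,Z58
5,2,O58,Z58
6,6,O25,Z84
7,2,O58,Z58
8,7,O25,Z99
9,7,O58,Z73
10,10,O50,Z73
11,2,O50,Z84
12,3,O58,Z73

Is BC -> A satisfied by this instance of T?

No

(B=O25, C=Z99): rows 1, 2, 8 → A = 7, 7, 7 ✓
(B=O38, C=Z73): row 3 → A = 5 ✓
(B=O50, C=Z58): row 4 → A = 10 ✓
(B=O58, C=Z58): rows 5, 7 → A = 2, 2 ✓
(B=O25, C=Z84): row 6 → A = 6 ✓
(B=O58, C=Z73): rows 9, 12 → A takes values {7, 3} — violation
(B=O50, C=Z73): row 10 → A = 10 ✓
(B=O50, C=Z84): row 11 → A = 2 ✓
Two rows agree on BC but differ on A, so BC -> A does not hold.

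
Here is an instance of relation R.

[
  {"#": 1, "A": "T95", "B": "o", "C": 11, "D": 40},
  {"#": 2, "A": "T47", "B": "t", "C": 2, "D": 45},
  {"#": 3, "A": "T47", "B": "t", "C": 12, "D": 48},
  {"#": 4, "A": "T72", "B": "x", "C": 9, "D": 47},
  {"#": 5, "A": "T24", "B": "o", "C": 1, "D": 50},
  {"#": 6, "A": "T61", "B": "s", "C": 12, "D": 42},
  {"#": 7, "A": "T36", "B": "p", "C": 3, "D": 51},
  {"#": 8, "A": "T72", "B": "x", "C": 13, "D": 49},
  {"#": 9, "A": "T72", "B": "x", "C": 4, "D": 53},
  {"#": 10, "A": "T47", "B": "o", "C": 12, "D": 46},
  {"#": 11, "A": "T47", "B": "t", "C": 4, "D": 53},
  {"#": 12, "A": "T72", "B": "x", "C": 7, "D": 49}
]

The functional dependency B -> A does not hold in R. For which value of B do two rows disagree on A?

B=o: rows 1, 5, 10 → A takes values {T95, T24, T47} — violation
B=t: rows 2, 3, 11 → A = T47, T47, T47 ✓
B=x: rows 4, 8, 9, 12 → A = T72, T72, T72, T72 ✓
B=s: row 6 → A = T61 ✓
B=p: row 7 → A = T36 ✓
The only B value with inconsistent A is B=o.

o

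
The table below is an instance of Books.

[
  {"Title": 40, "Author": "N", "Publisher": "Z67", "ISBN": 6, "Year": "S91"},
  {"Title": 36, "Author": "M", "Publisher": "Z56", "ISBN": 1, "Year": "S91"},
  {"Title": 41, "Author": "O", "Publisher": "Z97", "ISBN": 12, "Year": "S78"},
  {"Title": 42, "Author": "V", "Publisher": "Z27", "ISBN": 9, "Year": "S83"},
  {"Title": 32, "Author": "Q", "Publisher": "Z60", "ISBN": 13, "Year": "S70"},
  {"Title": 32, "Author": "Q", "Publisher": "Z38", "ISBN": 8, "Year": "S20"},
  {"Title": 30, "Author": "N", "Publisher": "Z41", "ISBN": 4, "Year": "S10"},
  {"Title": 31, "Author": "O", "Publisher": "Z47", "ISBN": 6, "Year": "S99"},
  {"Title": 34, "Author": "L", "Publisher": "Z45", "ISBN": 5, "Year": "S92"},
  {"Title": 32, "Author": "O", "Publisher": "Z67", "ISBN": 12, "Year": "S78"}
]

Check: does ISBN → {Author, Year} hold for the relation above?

No

ISBN=6: 2 rows → {Author,Year} takes values {(N, S91), (O, S99)} — violation
ISBN=1: 1 row → {Author,Year} = (M, S91) ✓
ISBN=12: 2 rows → {Author,Year} = (O, S78), (O, S78) ✓
ISBN=9: 1 row → {Author,Year} = (V, S83) ✓
ISBN=13: 1 row → {Author,Year} = (Q, S70) ✓
ISBN=8: 1 row → {Author,Year} = (Q, S20) ✓
ISBN=4: 1 row → {Author,Year} = (N, S10) ✓
ISBN=5: 1 row → {Author,Year} = (L, S92) ✓
Two rows agree on ISBN but differ on {Author, Year}, so ISBN → {Author, Year} does not hold.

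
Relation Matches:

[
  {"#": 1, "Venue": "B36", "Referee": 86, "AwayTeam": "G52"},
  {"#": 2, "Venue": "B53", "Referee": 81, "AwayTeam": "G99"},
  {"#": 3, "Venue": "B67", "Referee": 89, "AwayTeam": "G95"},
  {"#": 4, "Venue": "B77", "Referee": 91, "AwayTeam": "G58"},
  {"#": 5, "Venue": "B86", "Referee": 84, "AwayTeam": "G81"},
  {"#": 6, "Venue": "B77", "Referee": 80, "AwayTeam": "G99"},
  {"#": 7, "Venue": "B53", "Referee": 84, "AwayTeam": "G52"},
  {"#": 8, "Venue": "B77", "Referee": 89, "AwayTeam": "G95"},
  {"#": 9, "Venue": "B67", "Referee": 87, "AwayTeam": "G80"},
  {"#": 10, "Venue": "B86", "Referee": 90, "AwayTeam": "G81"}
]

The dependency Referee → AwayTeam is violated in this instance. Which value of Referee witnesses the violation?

Referee=86: row 1 → AwayTeam = G52 ✓
Referee=81: row 2 → AwayTeam = G99 ✓
Referee=89: rows 3, 8 → AwayTeam = G95, G95 ✓
Referee=91: row 4 → AwayTeam = G58 ✓
Referee=84: rows 5, 7 → AwayTeam takes values {G81, G52} — violation
Referee=80: row 6 → AwayTeam = G99 ✓
Referee=87: row 9 → AwayTeam = G80 ✓
Referee=90: row 10 → AwayTeam = G81 ✓
The only Referee value with inconsistent AwayTeam is Referee=84.

84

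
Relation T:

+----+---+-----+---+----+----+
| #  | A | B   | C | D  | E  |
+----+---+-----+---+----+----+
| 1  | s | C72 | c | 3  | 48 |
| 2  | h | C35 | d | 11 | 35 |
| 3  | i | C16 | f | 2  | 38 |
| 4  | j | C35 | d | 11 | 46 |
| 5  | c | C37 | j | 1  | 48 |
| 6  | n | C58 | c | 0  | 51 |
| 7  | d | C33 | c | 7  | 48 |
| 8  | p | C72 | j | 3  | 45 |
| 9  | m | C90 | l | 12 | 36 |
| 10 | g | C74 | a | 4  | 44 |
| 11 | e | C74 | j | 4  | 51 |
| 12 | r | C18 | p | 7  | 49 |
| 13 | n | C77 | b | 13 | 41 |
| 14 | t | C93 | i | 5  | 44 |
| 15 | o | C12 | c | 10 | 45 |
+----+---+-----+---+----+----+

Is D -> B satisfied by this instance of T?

D=3: rows 1, 8 → B = C72, C72 ✓
D=11: rows 2, 4 → B = C35, C35 ✓
D=2: row 3 → B = C16 ✓
D=1: row 5 → B = C37 ✓
D=0: row 6 → B = C58 ✓
D=7: rows 7, 12 → B takes values {C33, C18} — violation
D=12: row 9 → B = C90 ✓
D=4: rows 10, 11 → B = C74, C74 ✓
D=13: row 13 → B = C77 ✓
D=5: row 14 → B = C93 ✓
D=10: row 15 → B = C12 ✓
Two rows agree on D but differ on B, so D -> B does not hold.

No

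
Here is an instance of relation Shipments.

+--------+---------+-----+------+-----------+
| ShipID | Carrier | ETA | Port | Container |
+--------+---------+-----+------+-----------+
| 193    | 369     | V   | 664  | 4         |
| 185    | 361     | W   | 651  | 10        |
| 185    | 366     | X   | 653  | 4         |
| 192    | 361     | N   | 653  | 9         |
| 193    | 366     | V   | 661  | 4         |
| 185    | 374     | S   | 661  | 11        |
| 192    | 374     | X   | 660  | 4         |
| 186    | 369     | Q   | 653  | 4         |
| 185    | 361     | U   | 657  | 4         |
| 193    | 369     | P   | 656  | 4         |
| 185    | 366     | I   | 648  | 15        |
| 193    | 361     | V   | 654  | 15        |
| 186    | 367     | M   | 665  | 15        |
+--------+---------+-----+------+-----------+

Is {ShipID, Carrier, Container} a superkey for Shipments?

Two distinct rows share (ShipID=193, Carrier=369, Container=4), so {ShipID, Carrier, Container} does not determine every attribute — not a superkey.

No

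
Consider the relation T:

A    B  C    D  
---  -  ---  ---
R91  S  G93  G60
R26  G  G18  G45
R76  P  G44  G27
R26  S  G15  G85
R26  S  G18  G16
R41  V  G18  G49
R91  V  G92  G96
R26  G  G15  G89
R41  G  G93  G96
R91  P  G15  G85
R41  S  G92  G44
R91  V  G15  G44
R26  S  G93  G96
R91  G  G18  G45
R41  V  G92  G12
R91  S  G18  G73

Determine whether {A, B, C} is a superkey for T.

Yes

All 16 rows have distinct {A, B, C} values, so {A, B, C} → (all attributes) holds and {A, B, C} is a superkey.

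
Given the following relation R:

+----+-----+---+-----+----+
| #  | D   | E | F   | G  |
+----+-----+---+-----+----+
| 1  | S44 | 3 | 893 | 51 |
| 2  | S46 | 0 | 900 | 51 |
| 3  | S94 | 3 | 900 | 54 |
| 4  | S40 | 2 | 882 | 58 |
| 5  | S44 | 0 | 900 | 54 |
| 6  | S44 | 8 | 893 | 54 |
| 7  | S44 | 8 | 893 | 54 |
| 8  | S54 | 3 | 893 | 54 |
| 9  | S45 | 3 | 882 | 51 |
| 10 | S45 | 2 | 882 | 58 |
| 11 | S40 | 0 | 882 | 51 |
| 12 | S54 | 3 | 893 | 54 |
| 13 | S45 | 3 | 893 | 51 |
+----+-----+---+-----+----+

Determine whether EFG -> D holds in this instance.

No

(E=3, F=893, G=51): rows 1, 13 → D takes values {S44, S45} — violation
(E=0, F=900, G=51): row 2 → D = S46 ✓
(E=3, F=900, G=54): row 3 → D = S94 ✓
(E=2, F=882, G=58): rows 4, 10 → D takes values {S40, S45} — violation
(E=0, F=900, G=54): row 5 → D = S44 ✓
(E=8, F=893, G=54): rows 6, 7 → D = S44, S44 ✓
(E=3, F=893, G=54): rows 8, 12 → D = S54, S54 ✓
(E=3, F=882, G=51): row 9 → D = S45 ✓
(E=0, F=882, G=51): row 11 → D = S40 ✓
Two rows agree on EFG but differ on D, so EFG -> D does not hold.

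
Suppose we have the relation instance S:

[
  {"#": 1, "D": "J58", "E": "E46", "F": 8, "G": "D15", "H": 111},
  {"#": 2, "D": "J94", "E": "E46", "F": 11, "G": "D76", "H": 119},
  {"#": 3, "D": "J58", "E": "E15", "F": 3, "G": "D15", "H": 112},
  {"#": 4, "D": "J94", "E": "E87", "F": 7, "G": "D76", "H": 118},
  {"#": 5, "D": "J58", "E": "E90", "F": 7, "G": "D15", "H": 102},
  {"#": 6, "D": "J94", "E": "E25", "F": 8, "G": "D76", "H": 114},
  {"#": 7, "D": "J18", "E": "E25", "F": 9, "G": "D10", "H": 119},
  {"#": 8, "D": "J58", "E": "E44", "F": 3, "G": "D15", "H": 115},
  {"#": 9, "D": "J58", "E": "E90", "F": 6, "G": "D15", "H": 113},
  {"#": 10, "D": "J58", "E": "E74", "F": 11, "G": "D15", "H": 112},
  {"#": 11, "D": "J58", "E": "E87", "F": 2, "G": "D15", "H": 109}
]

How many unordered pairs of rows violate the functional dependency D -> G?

D=J58: all 7 rows agree on G — 0 pairs.
D=J94: all 3 rows agree on G — 0 pairs.

0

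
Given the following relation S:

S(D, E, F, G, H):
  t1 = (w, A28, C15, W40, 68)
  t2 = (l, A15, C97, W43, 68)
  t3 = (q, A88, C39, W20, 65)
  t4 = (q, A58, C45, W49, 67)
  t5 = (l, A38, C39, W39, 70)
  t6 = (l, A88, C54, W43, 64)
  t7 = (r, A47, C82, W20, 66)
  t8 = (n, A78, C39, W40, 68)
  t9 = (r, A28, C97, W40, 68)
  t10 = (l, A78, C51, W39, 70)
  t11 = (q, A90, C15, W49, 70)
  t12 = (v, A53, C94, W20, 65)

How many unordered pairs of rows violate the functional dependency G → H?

G=W40: all 3 rows agree on H — 0 pairs.
G=W43: violating pairs (2,6) — 1 pair.
G=W20: violating pairs (3,7), (7,12) — 2 pairs.
G=W49: violating pairs (4,11) — 1 pair.
G=W39: all 2 rows agree on H — 0 pairs.

4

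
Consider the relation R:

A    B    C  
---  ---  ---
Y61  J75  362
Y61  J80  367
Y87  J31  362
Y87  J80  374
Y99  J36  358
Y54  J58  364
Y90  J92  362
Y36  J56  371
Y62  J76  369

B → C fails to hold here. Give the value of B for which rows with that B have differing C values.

B=J75: 1 row → C = 362 ✓
B=J80: 2 rows → C takes values {367, 374} — violation
B=J31: 1 row → C = 362 ✓
B=J36: 1 row → C = 358 ✓
B=J58: 1 row → C = 364 ✓
B=J92: 1 row → C = 362 ✓
B=J56: 1 row → C = 371 ✓
B=J76: 1 row → C = 369 ✓
The only B value with inconsistent C is B=J80.

J80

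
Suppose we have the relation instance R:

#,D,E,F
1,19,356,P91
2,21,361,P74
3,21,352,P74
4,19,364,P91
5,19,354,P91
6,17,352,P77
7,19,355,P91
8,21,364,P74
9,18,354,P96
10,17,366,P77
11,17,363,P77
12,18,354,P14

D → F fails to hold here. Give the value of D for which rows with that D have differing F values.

18

D=19: rows 1, 4, 5, 7 → F = P91, P91, P91, P91 ✓
D=21: rows 2, 3, 8 → F = P74, P74, P74 ✓
D=17: rows 6, 10, 11 → F = P77, P77, P77 ✓
D=18: rows 9, 12 → F takes values {P96, P14} — violation
The only D value with inconsistent F is D=18.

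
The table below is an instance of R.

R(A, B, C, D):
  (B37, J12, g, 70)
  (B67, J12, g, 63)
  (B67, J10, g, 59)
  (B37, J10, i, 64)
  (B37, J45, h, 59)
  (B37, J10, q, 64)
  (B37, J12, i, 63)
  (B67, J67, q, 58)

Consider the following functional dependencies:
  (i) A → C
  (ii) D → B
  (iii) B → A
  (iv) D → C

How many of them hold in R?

(i) A → C: A=B37: 5 rows → C takes values {g, i, h, q} — violation; A=B67: 3 rows → C takes values {g, q} — violation — fails.
(ii) D → B: D=59: 2 rows → B takes values {J10, J45} — violation — fails.
(iii) B → A: B=J12: 3 rows → A takes values {B37, B67} — violation; B=J10: 3 rows → A takes values {B67, B37} — violation — fails.
(iv) D → C: D=63: 2 rows → C takes values {g, i} — violation; D=59: 2 rows → C takes values {g, h} — violation; D=64: 2 rows → C takes values {i, q} — violation — fails.
None of the 4 dependencies hold.

0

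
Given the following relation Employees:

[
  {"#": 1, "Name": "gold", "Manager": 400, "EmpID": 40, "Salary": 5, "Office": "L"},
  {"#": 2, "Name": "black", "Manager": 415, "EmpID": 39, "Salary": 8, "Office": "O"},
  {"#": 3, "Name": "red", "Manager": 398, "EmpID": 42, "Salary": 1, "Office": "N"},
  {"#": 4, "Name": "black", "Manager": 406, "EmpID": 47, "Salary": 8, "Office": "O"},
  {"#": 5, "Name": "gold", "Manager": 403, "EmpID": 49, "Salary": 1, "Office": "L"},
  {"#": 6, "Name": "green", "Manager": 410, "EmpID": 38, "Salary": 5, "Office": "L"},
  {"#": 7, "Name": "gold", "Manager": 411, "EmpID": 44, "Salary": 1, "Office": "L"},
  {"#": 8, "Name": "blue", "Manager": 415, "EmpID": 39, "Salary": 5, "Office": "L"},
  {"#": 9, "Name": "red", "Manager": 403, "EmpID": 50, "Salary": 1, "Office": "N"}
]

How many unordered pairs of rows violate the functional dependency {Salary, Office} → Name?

(Salary=5, Office=L): violating pairs (1,6), (1,8), (6,8) — 3 pairs.
(Salary=8, Office=O): all 2 rows agree on Name — 0 pairs.
(Salary=1, Office=N): all 2 rows agree on Name — 0 pairs.
(Salary=1, Office=L): all 2 rows agree on Name — 0 pairs.

3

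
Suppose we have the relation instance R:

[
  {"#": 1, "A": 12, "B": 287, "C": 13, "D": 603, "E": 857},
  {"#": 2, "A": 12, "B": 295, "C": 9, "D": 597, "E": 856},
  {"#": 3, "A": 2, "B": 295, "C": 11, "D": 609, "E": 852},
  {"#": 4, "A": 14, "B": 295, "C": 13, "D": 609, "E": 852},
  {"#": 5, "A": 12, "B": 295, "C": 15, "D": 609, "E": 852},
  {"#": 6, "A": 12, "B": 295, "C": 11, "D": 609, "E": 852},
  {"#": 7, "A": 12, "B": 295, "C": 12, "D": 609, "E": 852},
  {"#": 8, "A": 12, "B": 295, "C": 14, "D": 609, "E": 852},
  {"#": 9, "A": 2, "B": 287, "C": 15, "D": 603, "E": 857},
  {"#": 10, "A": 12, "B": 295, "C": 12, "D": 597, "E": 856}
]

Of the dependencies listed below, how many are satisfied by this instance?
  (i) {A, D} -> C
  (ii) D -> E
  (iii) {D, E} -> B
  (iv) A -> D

2

(i) {A, D} -> C: (A=12, D=597): rows 2, 10 → C takes values {9, 12} — violation; (A=12, D=609): rows 5, 6, 7, 8 → C takes values {15, 11, 12, 14} — violation — fails.
(ii) D -> E: every LHS value maps to a single RHS value — holds.
(iii) {D, E} -> B: every LHS value maps to a single RHS value — holds.
(iv) A -> D: A=12: rows 1, 2, 5, 6, 7, 8, 10 → D takes values {603, 597, 609} — violation; A=2: rows 3, 9 → D takes values {609, 603} — violation — fails.
2 of the 4 dependencies hold.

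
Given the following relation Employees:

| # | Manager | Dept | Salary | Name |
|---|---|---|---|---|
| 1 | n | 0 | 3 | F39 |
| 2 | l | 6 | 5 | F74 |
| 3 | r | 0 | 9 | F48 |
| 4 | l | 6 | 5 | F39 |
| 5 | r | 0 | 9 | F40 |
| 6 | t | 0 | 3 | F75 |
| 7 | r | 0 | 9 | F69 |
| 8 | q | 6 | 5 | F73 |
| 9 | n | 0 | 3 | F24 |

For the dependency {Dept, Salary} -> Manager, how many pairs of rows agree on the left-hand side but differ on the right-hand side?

(Dept=0, Salary=3): violating pairs (1,6), (6,9) — 2 pairs.
(Dept=6, Salary=5): violating pairs (2,8), (4,8) — 2 pairs.
(Dept=0, Salary=9): all 3 rows agree on Manager — 0 pairs.

4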